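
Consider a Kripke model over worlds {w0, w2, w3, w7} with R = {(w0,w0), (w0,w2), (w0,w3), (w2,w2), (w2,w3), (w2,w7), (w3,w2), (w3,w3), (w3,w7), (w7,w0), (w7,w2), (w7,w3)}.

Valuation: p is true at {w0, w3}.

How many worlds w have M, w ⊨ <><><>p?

w0: successors {w0, w2, w3}; <><>p there: w0:T, w2:T, w3:T. ✓
w2: successors {w2, w3, w7}; <><>p there: w2:T, w3:T, w7:T. ✓
w3: successors {w2, w3, w7}; <><>p there: w2:T, w3:T, w7:T. ✓
w7: successors {w0, w2, w3}; <><>p there: w0:T, w2:T, w3:T. ✓
Satisfying worlds: {w0, w2, w3, w7}.

4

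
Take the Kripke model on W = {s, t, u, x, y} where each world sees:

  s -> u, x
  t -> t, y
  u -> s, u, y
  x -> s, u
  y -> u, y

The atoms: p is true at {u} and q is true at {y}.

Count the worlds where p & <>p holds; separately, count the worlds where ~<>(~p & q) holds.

For p & <>p:
s: p is F, <>p is T. ✗
t: p is F, <>p is F. ✗
u: p is T, <>p is T. ✓
x: p is F, <>p is T. ✗
y: p is F, <>p is T. ✗
— 1 world.
For ~<>(~p & q):
s: <>(~p & q) is F. ✓
t: <>(~p & q) is T. ✗
u: <>(~p & q) is T. ✗
x: <>(~p & q) is F. ✓
y: <>(~p & q) is T. ✗
— 2 worlds.

1 and 2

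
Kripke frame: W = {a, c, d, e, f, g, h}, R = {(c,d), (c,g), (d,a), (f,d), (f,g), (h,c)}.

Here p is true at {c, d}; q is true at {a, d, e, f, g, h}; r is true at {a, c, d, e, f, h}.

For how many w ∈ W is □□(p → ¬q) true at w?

6

a: no successors, so □□(p → ¬q) holds vacuously. ✓
c: successors {d, g}; □(p → ¬q) there: d:T, g:T. ✓
d: successors {a}; □(p → ¬q) there: a:T. ✓
e: no successors, so □□(p → ¬q) holds vacuously. ✓
f: successors {d, g}; □(p → ¬q) there: d:T, g:T. ✓
g: no successors, so □□(p → ¬q) holds vacuously. ✓
h: successors {c}; □(p → ¬q) there: c:F. ✗
Satisfying worlds: {a, c, d, e, f, g}.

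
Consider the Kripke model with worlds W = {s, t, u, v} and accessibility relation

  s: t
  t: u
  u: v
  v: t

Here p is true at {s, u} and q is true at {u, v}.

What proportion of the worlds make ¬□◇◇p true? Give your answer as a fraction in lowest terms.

3/4

s: □◇◇p is F. ✓
t: □◇◇p is F. ✓
u: □◇◇p is T. ✗
v: □◇◇p is F. ✓
That's 3 of 4 worlds, so 3/4.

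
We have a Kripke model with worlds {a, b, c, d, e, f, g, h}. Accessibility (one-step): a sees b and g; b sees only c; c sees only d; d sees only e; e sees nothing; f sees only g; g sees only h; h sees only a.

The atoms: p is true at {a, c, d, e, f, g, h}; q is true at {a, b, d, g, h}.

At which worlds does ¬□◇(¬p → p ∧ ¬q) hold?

{d}

a: □◇(¬p → p ∧ ¬q) is T. ✗
b: □◇(¬p → p ∧ ¬q) is T. ✗
c: □◇(¬p → p ∧ ¬q) is T. ✗
d: □◇(¬p → p ∧ ¬q) is F. ✓
e: □◇(¬p → p ∧ ¬q) is T. ✗
f: □◇(¬p → p ∧ ¬q) is T. ✗
g: □◇(¬p → p ∧ ¬q) is T. ✗
h: □◇(¬p → p ∧ ¬q) is T. ✗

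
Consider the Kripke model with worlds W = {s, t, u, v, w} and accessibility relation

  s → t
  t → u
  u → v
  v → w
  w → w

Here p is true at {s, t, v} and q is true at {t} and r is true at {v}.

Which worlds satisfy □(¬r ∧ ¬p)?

s: successors {t}; ¬r ∧ ¬p there: t:F. ✗
t: successors {u}; ¬r ∧ ¬p there: u:T. ✓
u: successors {v}; ¬r ∧ ¬p there: v:F. ✗
v: successors {w}; ¬r ∧ ¬p there: w:T. ✓
w: successors {w}; ¬r ∧ ¬p there: w:T. ✓

{t, v, w}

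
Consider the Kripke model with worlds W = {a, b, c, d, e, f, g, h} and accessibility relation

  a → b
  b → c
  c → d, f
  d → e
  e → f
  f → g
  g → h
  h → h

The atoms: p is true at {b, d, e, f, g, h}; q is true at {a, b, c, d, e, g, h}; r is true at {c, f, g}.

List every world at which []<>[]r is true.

a: successors {b}; <>[]r there: b:F. ✗
b: successors {c}; <>[]r there: c:T. ✓
c: successors {d, f}; <>[]r there: d:T, f:F. ✗
d: successors {e}; <>[]r there: e:T. ✓
e: successors {f}; <>[]r there: f:F. ✗
f: successors {g}; <>[]r there: g:F. ✗
g: successors {h}; <>[]r there: h:F. ✗
h: successors {h}; <>[]r there: h:F. ✗

{b, d}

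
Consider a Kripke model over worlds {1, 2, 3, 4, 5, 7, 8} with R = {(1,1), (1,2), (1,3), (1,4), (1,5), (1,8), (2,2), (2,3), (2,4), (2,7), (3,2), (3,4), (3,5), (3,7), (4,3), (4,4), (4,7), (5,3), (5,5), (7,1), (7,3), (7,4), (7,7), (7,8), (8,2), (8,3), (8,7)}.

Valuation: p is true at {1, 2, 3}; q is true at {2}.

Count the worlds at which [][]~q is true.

1: successors {1, 2, 3, 4, 5, 8}; []~q there: 1:F, 2:F, 3:F, 4:T, 5:T, 8:F. ✗
2: successors {2, 3, 4, 7}; []~q there: 2:F, 3:F, 4:T, 7:T. ✗
3: successors {2, 4, 5, 7}; []~q there: 2:F, 4:T, 5:T, 7:T. ✗
4: successors {3, 4, 7}; []~q there: 3:F, 4:T, 7:T. ✗
5: successors {3, 5}; []~q there: 3:F, 5:T. ✗
7: successors {1, 3, 4, 7, 8}; []~q there: 1:F, 3:F, 4:T, 7:T, 8:F. ✗
8: successors {2, 3, 7}; []~q there: 2:F, 3:F, 7:T. ✗
Satisfying worlds: ∅.

0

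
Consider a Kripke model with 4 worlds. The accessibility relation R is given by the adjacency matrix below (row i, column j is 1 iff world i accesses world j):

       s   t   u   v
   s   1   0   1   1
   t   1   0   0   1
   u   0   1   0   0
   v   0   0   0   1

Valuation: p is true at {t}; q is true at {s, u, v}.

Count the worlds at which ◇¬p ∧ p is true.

s: ◇¬p is T, p is F. ✗
t: ◇¬p is T, p is T. ✓
u: ◇¬p is F, p is F. ✗
v: ◇¬p is T, p is F. ✗
Satisfying worlds: {t}.

1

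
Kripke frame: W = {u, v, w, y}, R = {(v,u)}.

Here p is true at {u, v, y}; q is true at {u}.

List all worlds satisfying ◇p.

u: no successors, so ◇p fails. ✗
v: successors {u}; p there: u:T. ✓
w: no successors, so ◇p fails. ✗
y: no successors, so ◇p fails. ✗

{v}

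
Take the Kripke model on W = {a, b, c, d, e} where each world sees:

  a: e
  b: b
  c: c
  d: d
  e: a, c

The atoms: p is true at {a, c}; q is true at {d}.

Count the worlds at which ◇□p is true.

3

a: successors {e}; □p there: e:T. ✓
b: successors {b}; □p there: b:F. ✗
c: successors {c}; □p there: c:T. ✓
d: successors {d}; □p there: d:F. ✗
e: successors {a, c}; □p there: a:F, c:T. ✓
Satisfying worlds: {a, c, e}.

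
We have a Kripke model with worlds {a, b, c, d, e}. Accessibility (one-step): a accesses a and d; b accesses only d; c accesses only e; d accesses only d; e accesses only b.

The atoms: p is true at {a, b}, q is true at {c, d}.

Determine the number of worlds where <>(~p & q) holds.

3

a: successors {a, d}; ~p & q there: a:F, d:T. ✓
b: successors {d}; ~p & q there: d:T. ✓
c: successors {e}; ~p & q there: e:F. ✗
d: successors {d}; ~p & q there: d:T. ✓
e: successors {b}; ~p & q there: b:F. ✗
Satisfying worlds: {a, b, d}.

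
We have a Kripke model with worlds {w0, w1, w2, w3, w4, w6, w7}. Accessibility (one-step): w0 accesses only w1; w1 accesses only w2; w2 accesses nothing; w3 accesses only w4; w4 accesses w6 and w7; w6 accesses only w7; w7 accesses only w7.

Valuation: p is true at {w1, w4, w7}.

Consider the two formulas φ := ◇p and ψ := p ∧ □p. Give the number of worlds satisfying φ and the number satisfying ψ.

5 and 1

For ◇p:
w0: successors {w1}; p there: w1:T. ✓
w1: successors {w2}; p there: w2:F. ✗
w2: no successors, so ◇p fails. ✗
w3: successors {w4}; p there: w4:T. ✓
w4: successors {w6, w7}; p there: w6:F, w7:T. ✓
w6: successors {w7}; p there: w7:T. ✓
w7: successors {w7}; p there: w7:T. ✓
— 5 worlds.
For p ∧ □p:
w0: p is F, □p is T. ✗
w1: p is T, □p is F. ✗
w2: p is F, □p is T. ✗
w3: p is F, □p is T. ✗
w4: p is T, □p is F. ✗
w6: p is F, □p is T. ✗
w7: p is T, □p is T. ✓
— 1 world.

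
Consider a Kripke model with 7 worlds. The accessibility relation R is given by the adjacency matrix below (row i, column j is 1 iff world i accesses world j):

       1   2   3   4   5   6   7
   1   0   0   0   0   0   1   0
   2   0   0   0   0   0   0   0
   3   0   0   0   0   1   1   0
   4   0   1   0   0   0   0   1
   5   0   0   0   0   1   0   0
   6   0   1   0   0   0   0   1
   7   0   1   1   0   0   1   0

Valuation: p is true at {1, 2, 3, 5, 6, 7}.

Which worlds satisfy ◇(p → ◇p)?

{1, 3, 4, 5, 6, 7}

1: successors {6}; p → ◇p there: 6:T. ✓
2: no successors, so ◇(p → ◇p) fails. ✗
3: successors {5, 6}; p → ◇p there: 5:T, 6:T. ✓
4: successors {2, 7}; p → ◇p there: 2:F, 7:T. ✓
5: successors {5}; p → ◇p there: 5:T. ✓
6: successors {2, 7}; p → ◇p there: 2:F, 7:T. ✓
7: successors {2, 3, 6}; p → ◇p there: 2:F, 3:T, 6:T. ✓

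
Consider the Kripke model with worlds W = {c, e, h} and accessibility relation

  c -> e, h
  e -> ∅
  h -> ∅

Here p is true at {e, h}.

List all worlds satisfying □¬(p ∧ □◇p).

c: successors {e, h}; ¬(p ∧ □◇p) there: e:F, h:F. ✗
e: no successors, so □¬(p ∧ □◇p) holds vacuously. ✓
h: no successors, so □¬(p ∧ □◇p) holds vacuously. ✓

{e, h}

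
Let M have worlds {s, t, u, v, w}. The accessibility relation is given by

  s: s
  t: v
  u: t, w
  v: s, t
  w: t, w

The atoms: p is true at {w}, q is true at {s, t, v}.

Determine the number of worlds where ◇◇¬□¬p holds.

s: successors {s}; ◇¬□¬p there: s:F. ✗
t: successors {v}; ◇¬□¬p there: v:F. ✗
u: successors {t, w}; ◇¬□¬p there: t:F, w:T. ✓
v: successors {s, t}; ◇¬□¬p there: s:F, t:F. ✗
w: successors {t, w}; ◇¬□¬p there: t:F, w:T. ✓
Satisfying worlds: {u, w}.

2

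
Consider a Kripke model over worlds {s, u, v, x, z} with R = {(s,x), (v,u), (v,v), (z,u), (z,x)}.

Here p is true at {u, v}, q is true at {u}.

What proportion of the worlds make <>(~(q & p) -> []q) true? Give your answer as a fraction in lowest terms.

3/5

s: successors {x}; ~(q & p) -> []q there: x:T. ✓
u: no successors, so <>(~(q & p) -> []q) fails. ✗
v: successors {u, v}; ~(q & p) -> []q there: u:T, v:F. ✓
x: no successors, so <>(~(q & p) -> []q) fails. ✗
z: successors {u, x}; ~(q & p) -> []q there: u:T, x:T. ✓
That's 3 of 5 worlds, so 3/5.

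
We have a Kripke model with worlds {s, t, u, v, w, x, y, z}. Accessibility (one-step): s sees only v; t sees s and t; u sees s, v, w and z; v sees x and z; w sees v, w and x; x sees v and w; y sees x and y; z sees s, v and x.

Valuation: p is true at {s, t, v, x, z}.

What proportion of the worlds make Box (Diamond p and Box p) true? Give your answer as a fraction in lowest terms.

1/4

s: successors {v}; Diamond p and Box p there: v:T. ✓
t: successors {s, t}; Diamond p and Box p there: s:T, t:T. ✓
u: successors {s, v, w, z}; Diamond p and Box p there: s:T, v:T, w:F, z:T. ✗
v: successors {x, z}; Diamond p and Box p there: x:F, z:T. ✗
w: successors {v, w, x}; Diamond p and Box p there: v:T, w:F, x:F. ✗
x: successors {v, w}; Diamond p and Box p there: v:T, w:F. ✗
y: successors {x, y}; Diamond p and Box p there: x:F, y:F. ✗
z: successors {s, v, x}; Diamond p and Box p there: s:T, v:T, x:F. ✗
That's 2 of 8 worlds, so 2/8 = 1/4.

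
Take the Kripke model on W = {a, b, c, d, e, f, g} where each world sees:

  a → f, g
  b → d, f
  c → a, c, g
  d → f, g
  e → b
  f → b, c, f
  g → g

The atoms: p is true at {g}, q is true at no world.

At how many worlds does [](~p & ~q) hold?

3

a: successors {f, g}; ~p & ~q there: f:T, g:F. ✗
b: successors {d, f}; ~p & ~q there: d:T, f:T. ✓
c: successors {a, c, g}; ~p & ~q there: a:T, c:T, g:F. ✗
d: successors {f, g}; ~p & ~q there: f:T, g:F. ✗
e: successors {b}; ~p & ~q there: b:T. ✓
f: successors {b, c, f}; ~p & ~q there: b:T, c:T, f:T. ✓
g: successors {g}; ~p & ~q there: g:F. ✗
Satisfying worlds: {b, e, f}.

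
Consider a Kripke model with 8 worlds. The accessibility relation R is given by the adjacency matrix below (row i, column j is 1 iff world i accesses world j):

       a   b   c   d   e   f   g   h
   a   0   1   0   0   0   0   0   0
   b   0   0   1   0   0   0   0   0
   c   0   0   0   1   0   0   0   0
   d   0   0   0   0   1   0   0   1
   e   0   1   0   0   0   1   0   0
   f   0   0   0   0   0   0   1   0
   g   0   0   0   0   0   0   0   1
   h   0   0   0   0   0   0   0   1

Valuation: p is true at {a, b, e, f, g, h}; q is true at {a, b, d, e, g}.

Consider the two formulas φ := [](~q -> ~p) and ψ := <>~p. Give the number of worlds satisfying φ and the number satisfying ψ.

For [](~q -> ~p):
a: successors {b}; ~q -> ~p there: b:T. ✓
b: successors {c}; ~q -> ~p there: c:T. ✓
c: successors {d}; ~q -> ~p there: d:T. ✓
d: successors {e, h}; ~q -> ~p there: e:T, h:F. ✗
e: successors {b, f}; ~q -> ~p there: b:T, f:F. ✗
f: successors {g}; ~q -> ~p there: g:T. ✓
g: successors {h}; ~q -> ~p there: h:F. ✗
h: successors {h}; ~q -> ~p there: h:F. ✗
— 4 worlds.
For <>~p:
a: successors {b}; ~p there: b:F. ✗
b: successors {c}; ~p there: c:T. ✓
c: successors {d}; ~p there: d:T. ✓
d: successors {e, h}; ~p there: e:F, h:F. ✗
e: successors {b, f}; ~p there: b:F, f:F. ✗
f: successors {g}; ~p there: g:F. ✗
g: successors {h}; ~p there: h:F. ✗
h: successors {h}; ~p there: h:F. ✗
— 2 worlds.

4 and 2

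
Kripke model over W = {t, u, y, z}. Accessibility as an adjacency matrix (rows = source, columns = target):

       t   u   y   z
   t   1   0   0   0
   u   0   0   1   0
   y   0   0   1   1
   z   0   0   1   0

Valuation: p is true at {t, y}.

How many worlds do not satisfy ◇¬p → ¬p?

t: ◇¬p is F, ¬p is F. ✓
u: ◇¬p is F, ¬p is T. ✓
y: ◇¬p is T, ¬p is F. ✗
z: ◇¬p is F, ¬p is T. ✓
Satisfying worlds: {t, u, z}.
So ◇¬p → ¬p fails at the other 1 world.

1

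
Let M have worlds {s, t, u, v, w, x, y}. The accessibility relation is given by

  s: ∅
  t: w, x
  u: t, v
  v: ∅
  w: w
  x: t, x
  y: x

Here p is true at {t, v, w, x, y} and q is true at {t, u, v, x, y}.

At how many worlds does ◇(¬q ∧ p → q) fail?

s: no successors, so ◇(¬q ∧ p → q) fails. ✗
t: successors {w, x}; ¬q ∧ p → q there: w:F, x:T. ✓
u: successors {t, v}; ¬q ∧ p → q there: t:T, v:T. ✓
v: no successors, so ◇(¬q ∧ p → q) fails. ✗
w: successors {w}; ¬q ∧ p → q there: w:F. ✗
x: successors {t, x}; ¬q ∧ p → q there: t:T, x:T. ✓
y: successors {x}; ¬q ∧ p → q there: x:T. ✓
Satisfying worlds: {t, u, x, y}.
So ◇(¬q ∧ p → q) fails at the other 3 worlds.

3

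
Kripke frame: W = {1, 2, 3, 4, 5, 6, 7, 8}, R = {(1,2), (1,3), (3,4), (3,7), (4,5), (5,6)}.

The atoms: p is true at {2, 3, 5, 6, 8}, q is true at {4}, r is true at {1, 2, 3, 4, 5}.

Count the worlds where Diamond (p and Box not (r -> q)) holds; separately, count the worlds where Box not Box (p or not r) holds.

For Diamond (p and Box not (r -> q)):
1: successors {2, 3}; p and Box not (r -> q) there: 2:T, 3:F. ✓
2: no successors, so Diamond (p and Box not (r -> q)) fails. ✗
3: successors {4, 7}; p and Box not (r -> q) there: 4:F, 7:F. ✗
4: successors {5}; p and Box not (r -> q) there: 5:F. ✗
5: successors {6}; p and Box not (r -> q) there: 6:T. ✓
6: no successors, so Diamond (p and Box not (r -> q)) fails. ✗
7: no successors, so Diamond (p and Box not (r -> q)) fails. ✗
8: no successors, so Diamond (p and Box not (r -> q)) fails. ✗
— 2 worlds.
For Box not Box (p or not r):
1: successors {2, 3}; not Box (p or not r) there: 2:F, 3:T. ✗
2: no successors, so Box not Box (p or not r) holds vacuously. ✓
3: successors {4, 7}; not Box (p or not r) there: 4:F, 7:F. ✗
4: successors {5}; not Box (p or not r) there: 5:F. ✗
5: successors {6}; not Box (p or not r) there: 6:F. ✗
6: no successors, so Box not Box (p or not r) holds vacuously. ✓
7: no successors, so Box not Box (p or not r) holds vacuously. ✓
8: no successors, so Box not Box (p or not r) holds vacuously. ✓
— 4 worlds.

2 and 4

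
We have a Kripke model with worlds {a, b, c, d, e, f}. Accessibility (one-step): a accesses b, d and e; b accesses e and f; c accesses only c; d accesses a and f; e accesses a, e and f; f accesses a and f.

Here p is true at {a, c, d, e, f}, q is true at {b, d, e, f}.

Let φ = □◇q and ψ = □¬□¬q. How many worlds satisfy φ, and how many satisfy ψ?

5 and 5

For □◇q:
a: successors {b, d, e}; ◇q there: b:T, d:T, e:T. ✓
b: successors {e, f}; ◇q there: e:T, f:T. ✓
c: successors {c}; ◇q there: c:F. ✗
d: successors {a, f}; ◇q there: a:T, f:T. ✓
e: successors {a, e, f}; ◇q there: a:T, e:T, f:T. ✓
f: successors {a, f}; ◇q there: a:T, f:T. ✓
— 5 worlds.
For □¬□¬q:
a: successors {b, d, e}; ¬□¬q there: b:T, d:T, e:T. ✓
b: successors {e, f}; ¬□¬q there: e:T, f:T. ✓
c: successors {c}; ¬□¬q there: c:F. ✗
d: successors {a, f}; ¬□¬q there: a:T, f:T. ✓
e: successors {a, e, f}; ¬□¬q there: a:T, e:T, f:T. ✓
f: successors {a, f}; ¬□¬q there: a:T, f:T. ✓
— 5 worlds.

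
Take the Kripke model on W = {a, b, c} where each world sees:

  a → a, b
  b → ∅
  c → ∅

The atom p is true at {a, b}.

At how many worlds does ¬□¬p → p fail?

0

a: ¬□¬p is T, p is T. ✓
b: ¬□¬p is F, p is T. ✓
c: ¬□¬p is F, p is F. ✓
Satisfying worlds: {a, b, c}.
So ¬□¬p → p fails at the other 0 worlds.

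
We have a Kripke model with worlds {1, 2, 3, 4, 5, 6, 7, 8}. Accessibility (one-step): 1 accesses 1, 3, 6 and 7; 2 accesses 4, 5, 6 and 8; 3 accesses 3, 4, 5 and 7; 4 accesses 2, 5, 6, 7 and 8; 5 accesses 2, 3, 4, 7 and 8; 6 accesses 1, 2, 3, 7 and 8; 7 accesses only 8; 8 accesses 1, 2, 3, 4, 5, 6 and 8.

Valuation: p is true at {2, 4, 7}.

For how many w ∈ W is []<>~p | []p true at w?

1: []<>~p is T, []p is F. ✓
2: []<>~p is T, []p is F. ✓
3: []<>~p is T, []p is F. ✓
4: []<>~p is T, []p is F. ✓
5: []<>~p is T, []p is F. ✓
6: []<>~p is T, []p is F. ✓
7: []<>~p is T, []p is F. ✓
8: []<>~p is T, []p is F. ✓
Satisfying worlds: {1, 2, 3, 4, 5, 6, 7, 8}.

8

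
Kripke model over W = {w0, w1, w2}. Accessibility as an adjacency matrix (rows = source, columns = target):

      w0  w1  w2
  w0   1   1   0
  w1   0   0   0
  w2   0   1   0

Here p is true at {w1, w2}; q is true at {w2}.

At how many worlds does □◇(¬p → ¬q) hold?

w0: successors {w0, w1}; ◇(¬p → ¬q) there: w0:T, w1:F. ✗
w1: no successors, so □◇(¬p → ¬q) holds vacuously. ✓
w2: successors {w1}; ◇(¬p → ¬q) there: w1:F. ✗
Satisfying worlds: {w1}.

1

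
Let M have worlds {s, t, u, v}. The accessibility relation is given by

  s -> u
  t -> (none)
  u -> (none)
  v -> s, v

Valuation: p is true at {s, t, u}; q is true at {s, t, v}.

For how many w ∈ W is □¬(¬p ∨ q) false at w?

1

s: successors {u}; ¬(¬p ∨ q) there: u:T. ✓
t: no successors, so □¬(¬p ∨ q) holds vacuously. ✓
u: no successors, so □¬(¬p ∨ q) holds vacuously. ✓
v: successors {s, v}; ¬(¬p ∨ q) there: s:F, v:F. ✗
Satisfying worlds: {s, t, u}.
So □¬(¬p ∨ q) fails at the other 1 world.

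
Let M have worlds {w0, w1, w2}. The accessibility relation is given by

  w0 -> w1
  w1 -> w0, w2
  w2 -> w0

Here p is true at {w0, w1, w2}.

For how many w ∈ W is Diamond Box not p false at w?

w0: successors {w1}; Box not p there: w1:F. ✗
w1: successors {w0, w2}; Box not p there: w0:F, w2:F. ✗
w2: successors {w0}; Box not p there: w0:F. ✗
Satisfying worlds: ∅.
So Diamond Box not p fails at the other 3 worlds.

3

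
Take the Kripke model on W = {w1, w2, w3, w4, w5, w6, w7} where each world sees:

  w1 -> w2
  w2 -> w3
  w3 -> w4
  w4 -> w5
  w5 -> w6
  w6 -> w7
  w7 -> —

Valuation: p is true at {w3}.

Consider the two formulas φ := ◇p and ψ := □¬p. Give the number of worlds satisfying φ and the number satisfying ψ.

1 and 6

For ◇p:
w1: successors {w2}; p there: w2:F. ✗
w2: successors {w3}; p there: w3:T. ✓
w3: successors {w4}; p there: w4:F. ✗
w4: successors {w5}; p there: w5:F. ✗
w5: successors {w6}; p there: w6:F. ✗
w6: successors {w7}; p there: w7:F. ✗
w7: no successors, so ◇p fails. ✗
— 1 world.
For □¬p:
w1: successors {w2}; ¬p there: w2:T. ✓
w2: successors {w3}; ¬p there: w3:F. ✗
w3: successors {w4}; ¬p there: w4:T. ✓
w4: successors {w5}; ¬p there: w5:T. ✓
w5: successors {w6}; ¬p there: w6:T. ✓
w6: successors {w7}; ¬p there: w7:T. ✓
w7: no successors, so □¬p holds vacuously. ✓
— 6 worlds.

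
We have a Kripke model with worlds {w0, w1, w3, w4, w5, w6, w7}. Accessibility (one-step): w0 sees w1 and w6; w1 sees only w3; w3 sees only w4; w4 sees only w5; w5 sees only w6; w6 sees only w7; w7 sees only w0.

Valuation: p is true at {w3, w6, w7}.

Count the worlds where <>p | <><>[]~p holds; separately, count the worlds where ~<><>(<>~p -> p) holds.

For <>p | <><>[]~p:
w0: <>p is T, <><>[]~p is T. ✓
w1: <>p is T, <><>[]~p is T. ✓
w3: <>p is F, <><>[]~p is F. ✗
w4: <>p is F, <><>[]~p is F. ✗
w5: <>p is T, <><>[]~p is T. ✓
w6: <>p is T, <><>[]~p is F. ✓
w7: <>p is F, <><>[]~p is F. ✗
— 4 worlds.
For ~<><>(<>~p -> p):
w0: <><>(<>~p -> p) is T. ✗
w1: <><>(<>~p -> p) is F. ✓
w3: <><>(<>~p -> p) is T. ✗
w4: <><>(<>~p -> p) is T. ✗
w5: <><>(<>~p -> p) is T. ✗
w6: <><>(<>~p -> p) is F. ✓
w7: <><>(<>~p -> p) is T. ✗
— 2 worlds.

4 and 2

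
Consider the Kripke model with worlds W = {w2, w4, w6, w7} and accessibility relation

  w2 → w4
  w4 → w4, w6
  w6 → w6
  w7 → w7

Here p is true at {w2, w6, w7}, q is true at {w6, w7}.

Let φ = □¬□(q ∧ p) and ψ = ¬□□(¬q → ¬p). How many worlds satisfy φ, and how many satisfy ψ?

1 and 0

For □¬□(q ∧ p):
w2: successors {w4}; ¬□(q ∧ p) there: w4:T. ✓
w4: successors {w4, w6}; ¬□(q ∧ p) there: w4:T, w6:F. ✗
w6: successors {w6}; ¬□(q ∧ p) there: w6:F. ✗
w7: successors {w7}; ¬□(q ∧ p) there: w7:F. ✗
— 1 world.
For ¬□□(¬q → ¬p):
w2: □□(¬q → ¬p) is T. ✗
w4: □□(¬q → ¬p) is T. ✗
w6: □□(¬q → ¬p) is T. ✗
w7: □□(¬q → ¬p) is T. ✗
— 0 worlds.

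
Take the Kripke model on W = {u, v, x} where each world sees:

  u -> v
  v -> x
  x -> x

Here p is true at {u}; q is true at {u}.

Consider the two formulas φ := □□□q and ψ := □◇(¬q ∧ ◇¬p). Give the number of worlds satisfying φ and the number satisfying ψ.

For □□□q:
u: successors {v}; □□q there: v:F. ✗
v: successors {x}; □□q there: x:F. ✗
x: successors {x}; □□q there: x:F. ✗
— 0 worlds.
For □◇(¬q ∧ ◇¬p):
u: successors {v}; ◇(¬q ∧ ◇¬p) there: v:T. ✓
v: successors {x}; ◇(¬q ∧ ◇¬p) there: x:T. ✓
x: successors {x}; ◇(¬q ∧ ◇¬p) there: x:T. ✓
— 3 worlds.

0 and 3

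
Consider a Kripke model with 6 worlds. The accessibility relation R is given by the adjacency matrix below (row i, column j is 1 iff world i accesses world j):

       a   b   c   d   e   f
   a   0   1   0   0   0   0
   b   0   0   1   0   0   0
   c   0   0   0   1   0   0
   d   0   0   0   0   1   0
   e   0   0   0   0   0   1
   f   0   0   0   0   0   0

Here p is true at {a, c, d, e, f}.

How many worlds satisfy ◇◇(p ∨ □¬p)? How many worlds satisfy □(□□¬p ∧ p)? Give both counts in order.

For ◇◇(p ∨ □¬p):
a: successors {b}; ◇(p ∨ □¬p) there: b:T. ✓
b: successors {c}; ◇(p ∨ □¬p) there: c:T. ✓
c: successors {d}; ◇(p ∨ □¬p) there: d:T. ✓
d: successors {e}; ◇(p ∨ □¬p) there: e:T. ✓
e: successors {f}; ◇(p ∨ □¬p) there: f:F. ✗
f: no successors, so ◇◇(p ∨ □¬p) fails. ✗
— 4 worlds.
For □(□□¬p ∧ p):
a: successors {b}; □□¬p ∧ p there: b:F. ✗
b: successors {c}; □□¬p ∧ p there: c:F. ✗
c: successors {d}; □□¬p ∧ p there: d:F. ✗
d: successors {e}; □□¬p ∧ p there: e:T. ✓
e: successors {f}; □□¬p ∧ p there: f:T. ✓
f: no successors, so □(□□¬p ∧ p) holds vacuously. ✓
— 3 worlds.

4 and 3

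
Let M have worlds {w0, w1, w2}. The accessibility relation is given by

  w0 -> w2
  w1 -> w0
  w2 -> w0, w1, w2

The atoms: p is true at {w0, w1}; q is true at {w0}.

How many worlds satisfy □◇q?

1

w0: successors {w2}; ◇q there: w2:T. ✓
w1: successors {w0}; ◇q there: w0:F. ✗
w2: successors {w0, w1, w2}; ◇q there: w0:F, w1:T, w2:T. ✗
Satisfying worlds: {w0}.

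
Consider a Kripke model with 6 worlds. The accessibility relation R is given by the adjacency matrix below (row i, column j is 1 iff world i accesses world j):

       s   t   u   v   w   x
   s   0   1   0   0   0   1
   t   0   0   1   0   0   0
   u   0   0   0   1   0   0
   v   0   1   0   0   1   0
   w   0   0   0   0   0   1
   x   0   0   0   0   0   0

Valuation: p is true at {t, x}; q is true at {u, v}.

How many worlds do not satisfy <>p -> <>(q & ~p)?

s: <>p is T, <>(q & ~p) is F. ✗
t: <>p is F, <>(q & ~p) is T. ✓
u: <>p is F, <>(q & ~p) is T. ✓
v: <>p is T, <>(q & ~p) is F. ✗
w: <>p is T, <>(q & ~p) is F. ✗
x: <>p is F, <>(q & ~p) is F. ✓
Satisfying worlds: {t, u, x}.
So <>p -> <>(q & ~p) fails at the other 3 worlds.

3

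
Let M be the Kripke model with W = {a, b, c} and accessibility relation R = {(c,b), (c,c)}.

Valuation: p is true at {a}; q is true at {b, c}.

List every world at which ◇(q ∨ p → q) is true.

a: no successors, so ◇(q ∨ p → q) fails. ✗
b: no successors, so ◇(q ∨ p → q) fails. ✗
c: successors {b, c}; q ∨ p → q there: b:T, c:T. ✓

{c}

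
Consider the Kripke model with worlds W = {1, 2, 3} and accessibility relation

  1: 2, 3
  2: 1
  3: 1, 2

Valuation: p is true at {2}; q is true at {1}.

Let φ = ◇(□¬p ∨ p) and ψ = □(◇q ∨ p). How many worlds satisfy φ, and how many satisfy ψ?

For ◇(□¬p ∨ p):
1: successors {2, 3}; □¬p ∨ p there: 2:T, 3:F. ✓
2: successors {1}; □¬p ∨ p there: 1:F. ✗
3: successors {1, 2}; □¬p ∨ p there: 1:F, 2:T. ✓
— 2 worlds.
For □(◇q ∨ p):
1: successors {2, 3}; ◇q ∨ p there: 2:T, 3:T. ✓
2: successors {1}; ◇q ∨ p there: 1:F. ✗
3: successors {1, 2}; ◇q ∨ p there: 1:F, 2:T. ✗
— 1 world.

2 and 1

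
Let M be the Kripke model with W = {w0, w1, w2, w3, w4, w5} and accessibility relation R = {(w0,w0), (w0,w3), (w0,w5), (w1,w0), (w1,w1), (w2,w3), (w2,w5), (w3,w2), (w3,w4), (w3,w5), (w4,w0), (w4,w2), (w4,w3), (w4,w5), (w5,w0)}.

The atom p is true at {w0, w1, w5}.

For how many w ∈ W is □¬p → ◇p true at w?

w0: □¬p is F, ◇p is T. ✓
w1: □¬p is F, ◇p is T. ✓
w2: □¬p is F, ◇p is T. ✓
w3: □¬p is F, ◇p is T. ✓
w4: □¬p is F, ◇p is T. ✓
w5: □¬p is F, ◇p is T. ✓
Satisfying worlds: {w0, w1, w2, w3, w4, w5}.

6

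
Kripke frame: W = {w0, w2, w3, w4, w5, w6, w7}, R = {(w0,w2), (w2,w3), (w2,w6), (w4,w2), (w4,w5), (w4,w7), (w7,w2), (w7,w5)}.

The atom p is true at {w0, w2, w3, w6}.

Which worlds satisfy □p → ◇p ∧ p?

w0: □p is T, ◇p ∧ p is T. ✓
w2: □p is T, ◇p ∧ p is T. ✓
w3: □p is T, ◇p ∧ p is F. ✗
w4: □p is F, ◇p ∧ p is F. ✓
w5: □p is T, ◇p ∧ p is F. ✗
w6: □p is T, ◇p ∧ p is F. ✗
w7: □p is F, ◇p ∧ p is F. ✓

{w0, w2, w4, w7}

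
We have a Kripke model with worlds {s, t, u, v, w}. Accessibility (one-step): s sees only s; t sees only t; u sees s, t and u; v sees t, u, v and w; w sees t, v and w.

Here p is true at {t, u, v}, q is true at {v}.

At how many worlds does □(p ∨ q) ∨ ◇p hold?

4

s: □(p ∨ q) is F, ◇p is F. ✗
t: □(p ∨ q) is T, ◇p is T. ✓
u: □(p ∨ q) is F, ◇p is T. ✓
v: □(p ∨ q) is F, ◇p is T. ✓
w: □(p ∨ q) is F, ◇p is T. ✓
Satisfying worlds: {t, u, v, w}.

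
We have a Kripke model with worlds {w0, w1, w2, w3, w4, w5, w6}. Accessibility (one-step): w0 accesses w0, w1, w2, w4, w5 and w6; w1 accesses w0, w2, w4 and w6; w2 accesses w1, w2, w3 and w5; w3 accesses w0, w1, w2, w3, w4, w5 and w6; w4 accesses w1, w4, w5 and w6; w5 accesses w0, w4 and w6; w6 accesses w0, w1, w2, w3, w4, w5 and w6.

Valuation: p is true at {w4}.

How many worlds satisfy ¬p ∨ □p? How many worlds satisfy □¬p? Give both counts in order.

6 and 1

For ¬p ∨ □p:
w0: ¬p is T, □p is F. ✓
w1: ¬p is T, □p is F. ✓
w2: ¬p is T, □p is F. ✓
w3: ¬p is T, □p is F. ✓
w4: ¬p is F, □p is F. ✗
w5: ¬p is T, □p is F. ✓
w6: ¬p is T, □p is F. ✓
— 6 worlds.
For □¬p:
w0: successors {w0, w1, w2, w4, w5, w6}; ¬p there: w0:T, w1:T, w2:T, w4:F, w5:T, w6:T. ✗
w1: successors {w0, w2, w4, w6}; ¬p there: w0:T, w2:T, w4:F, w6:T. ✗
w2: successors {w1, w2, w3, w5}; ¬p there: w1:T, w2:T, w3:T, w5:T. ✓
w3: successors {w0, w1, w2, w3, w4, w5, w6}; ¬p there: w0:T, w1:T, w2:T, w3:T, w4:F, w5:T, w6:T. ✗
w4: successors {w1, w4, w5, w6}; ¬p there: w1:T, w4:F, w5:T, w6:T. ✗
w5: successors {w0, w4, w6}; ¬p there: w0:T, w4:F, w6:T. ✗
w6: successors {w0, w1, w2, w3, w4, w5, w6}; ¬p there: w0:T, w1:T, w2:T, w3:T, w4:F, w5:T, w6:T. ✗
— 1 world.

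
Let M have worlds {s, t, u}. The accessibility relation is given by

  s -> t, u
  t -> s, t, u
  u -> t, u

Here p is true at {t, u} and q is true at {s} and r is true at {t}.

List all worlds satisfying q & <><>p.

{s}

s: q is T, <><>p is T. ✓
t: q is F, <><>p is T. ✗
u: q is F, <><>p is T. ✗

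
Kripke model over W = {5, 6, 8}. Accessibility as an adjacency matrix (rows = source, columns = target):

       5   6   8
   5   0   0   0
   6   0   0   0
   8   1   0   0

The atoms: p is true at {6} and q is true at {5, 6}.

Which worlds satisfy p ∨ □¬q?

{5, 6}

5: p is F, □¬q is T. ✓
6: p is T, □¬q is T. ✓
8: p is F, □¬q is F. ✗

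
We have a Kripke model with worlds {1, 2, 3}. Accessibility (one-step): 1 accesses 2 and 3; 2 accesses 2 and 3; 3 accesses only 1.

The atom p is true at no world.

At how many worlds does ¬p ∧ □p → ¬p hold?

1: ¬p ∧ □p is F, ¬p is T. ✓
2: ¬p ∧ □p is F, ¬p is T. ✓
3: ¬p ∧ □p is F, ¬p is T. ✓
Satisfying worlds: {1, 2, 3}.

3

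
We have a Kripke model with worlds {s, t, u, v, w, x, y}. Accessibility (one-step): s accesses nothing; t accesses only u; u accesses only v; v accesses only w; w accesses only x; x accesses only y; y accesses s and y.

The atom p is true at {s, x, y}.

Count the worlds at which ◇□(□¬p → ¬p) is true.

5

s: no successors, so ◇□(□¬p → ¬p) fails. ✗
t: successors {u}; □(□¬p → ¬p) there: u:T. ✓
u: successors {v}; □(□¬p → ¬p) there: v:T. ✓
v: successors {w}; □(□¬p → ¬p) there: w:T. ✓
w: successors {x}; □(□¬p → ¬p) there: x:T. ✓
x: successors {y}; □(□¬p → ¬p) there: y:F. ✗
y: successors {s, y}; □(□¬p → ¬p) there: s:T, y:F. ✓
Satisfying worlds: {t, u, v, w, y}.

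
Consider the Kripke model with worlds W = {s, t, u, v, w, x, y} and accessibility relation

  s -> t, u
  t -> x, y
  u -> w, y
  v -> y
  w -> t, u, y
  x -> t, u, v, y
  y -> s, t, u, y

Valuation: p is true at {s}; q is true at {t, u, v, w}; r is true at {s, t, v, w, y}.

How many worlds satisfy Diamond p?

s: successors {t, u}; p there: t:F, u:F. ✗
t: successors {x, y}; p there: x:F, y:F. ✗
u: successors {w, y}; p there: w:F, y:F. ✗
v: successors {y}; p there: y:F. ✗
w: successors {t, u, y}; p there: t:F, u:F, y:F. ✗
x: successors {t, u, v, y}; p there: t:F, u:F, v:F, y:F. ✗
y: successors {s, t, u, y}; p there: s:T, t:F, u:F, y:F. ✓
Satisfying worlds: {y}.

1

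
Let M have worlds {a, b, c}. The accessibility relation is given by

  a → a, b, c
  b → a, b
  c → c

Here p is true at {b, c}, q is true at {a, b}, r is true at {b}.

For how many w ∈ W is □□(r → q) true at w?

a: successors {a, b, c}; □(r → q) there: a:T, b:T, c:T. ✓
b: successors {a, b}; □(r → q) there: a:T, b:T. ✓
c: successors {c}; □(r → q) there: c:T. ✓
Satisfying worlds: {a, b, c}.

3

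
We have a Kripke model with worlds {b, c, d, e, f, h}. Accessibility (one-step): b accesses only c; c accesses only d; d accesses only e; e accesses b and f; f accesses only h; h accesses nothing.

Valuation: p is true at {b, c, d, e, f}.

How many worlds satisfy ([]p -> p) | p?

5

b: []p -> p is T, p is T. ✓
c: []p -> p is T, p is T. ✓
d: []p -> p is T, p is T. ✓
e: []p -> p is T, p is T. ✓
f: []p -> p is T, p is T. ✓
h: []p -> p is F, p is F. ✗
Satisfying worlds: {b, c, d, e, f}.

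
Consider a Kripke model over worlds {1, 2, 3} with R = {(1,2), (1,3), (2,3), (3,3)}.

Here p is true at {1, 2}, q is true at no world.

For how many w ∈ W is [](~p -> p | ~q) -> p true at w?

2

1: [](~p -> p | ~q) is T, p is T. ✓
2: [](~p -> p | ~q) is T, p is T. ✓
3: [](~p -> p | ~q) is T, p is F. ✗
Satisfying worlds: {1, 2}.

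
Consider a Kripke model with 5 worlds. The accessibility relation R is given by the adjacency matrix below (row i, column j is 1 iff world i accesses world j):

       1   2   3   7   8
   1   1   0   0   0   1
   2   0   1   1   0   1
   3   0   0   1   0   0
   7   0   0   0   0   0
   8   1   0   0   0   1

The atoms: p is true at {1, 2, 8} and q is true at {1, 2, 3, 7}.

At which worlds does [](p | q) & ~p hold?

1: [](p | q) is T, ~p is F. ✗
2: [](p | q) is T, ~p is F. ✗
3: [](p | q) is T, ~p is T. ✓
7: [](p | q) is T, ~p is T. ✓
8: [](p | q) is T, ~p is F. ✗

{3, 7}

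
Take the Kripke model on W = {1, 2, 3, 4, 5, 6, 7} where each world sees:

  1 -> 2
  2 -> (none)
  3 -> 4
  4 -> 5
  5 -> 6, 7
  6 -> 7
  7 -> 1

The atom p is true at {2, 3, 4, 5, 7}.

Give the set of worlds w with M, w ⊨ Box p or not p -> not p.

1: Box p or not p is T, not p is T. ✓
2: Box p or not p is T, not p is F. ✗
3: Box p or not p is T, not p is F. ✗
4: Box p or not p is T, not p is F. ✗
5: Box p or not p is F, not p is F. ✓
6: Box p or not p is T, not p is T. ✓
7: Box p or not p is F, not p is F. ✓

{1, 5, 6, 7}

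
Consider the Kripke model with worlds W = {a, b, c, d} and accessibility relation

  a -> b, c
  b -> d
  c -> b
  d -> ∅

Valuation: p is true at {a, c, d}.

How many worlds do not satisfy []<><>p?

a: successors {b, c}; <><>p there: b:F, c:T. ✗
b: successors {d}; <><>p there: d:F. ✗
c: successors {b}; <><>p there: b:F. ✗
d: no successors, so []<><>p holds vacuously. ✓
Satisfying worlds: {d}.
So []<><>p fails at the other 3 worlds.

3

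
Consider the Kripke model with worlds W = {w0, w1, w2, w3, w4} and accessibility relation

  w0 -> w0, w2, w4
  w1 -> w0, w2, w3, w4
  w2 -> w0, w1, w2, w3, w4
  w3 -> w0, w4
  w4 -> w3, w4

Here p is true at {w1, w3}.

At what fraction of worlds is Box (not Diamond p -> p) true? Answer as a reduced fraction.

1/5

w0: successors {w0, w2, w4}; not Diamond p -> p there: w0:F, w2:T, w4:T. ✗
w1: successors {w0, w2, w3, w4}; not Diamond p -> p there: w0:F, w2:T, w3:T, w4:T. ✗
w2: successors {w0, w1, w2, w3, w4}; not Diamond p -> p there: w0:F, w1:T, w2:T, w3:T, w4:T. ✗
w3: successors {w0, w4}; not Diamond p -> p there: w0:F, w4:T. ✗
w4: successors {w3, w4}; not Diamond p -> p there: w3:T, w4:T. ✓
That's 1 of 5 worlds, so 1/5.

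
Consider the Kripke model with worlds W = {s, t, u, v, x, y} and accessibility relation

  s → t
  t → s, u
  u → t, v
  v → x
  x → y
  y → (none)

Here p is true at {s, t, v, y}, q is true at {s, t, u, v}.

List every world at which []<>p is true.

s: successors {t}; <>p there: t:T. ✓
t: successors {s, u}; <>p there: s:T, u:T. ✓
u: successors {t, v}; <>p there: t:T, v:F. ✗
v: successors {x}; <>p there: x:T. ✓
x: successors {y}; <>p there: y:F. ✗
y: no successors, so []<>p holds vacuously. ✓

{s, t, v, y}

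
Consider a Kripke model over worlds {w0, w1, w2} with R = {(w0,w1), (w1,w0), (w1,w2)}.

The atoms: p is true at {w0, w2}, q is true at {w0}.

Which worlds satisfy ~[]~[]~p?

{w1}

w0: []~[]~p is T. ✗
w1: []~[]~p is F. ✓
w2: []~[]~p is T. ✗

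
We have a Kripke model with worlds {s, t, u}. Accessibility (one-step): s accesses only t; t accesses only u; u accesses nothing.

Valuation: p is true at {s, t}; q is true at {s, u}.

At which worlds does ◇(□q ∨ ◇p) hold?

s: successors {t}; □q ∨ ◇p there: t:T. ✓
t: successors {u}; □q ∨ ◇p there: u:T. ✓
u: no successors, so ◇(□q ∨ ◇p) fails. ✗

{s, t}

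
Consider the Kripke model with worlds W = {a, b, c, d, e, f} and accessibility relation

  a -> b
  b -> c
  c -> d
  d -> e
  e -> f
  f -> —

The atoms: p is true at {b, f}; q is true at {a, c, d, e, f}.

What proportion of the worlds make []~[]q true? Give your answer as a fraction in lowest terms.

1/6

a: successors {b}; ~[]q there: b:F. ✗
b: successors {c}; ~[]q there: c:F. ✗
c: successors {d}; ~[]q there: d:F. ✗
d: successors {e}; ~[]q there: e:F. ✗
e: successors {f}; ~[]q there: f:F. ✗
f: no successors, so []~[]q holds vacuously. ✓
That's 1 of 6 worlds, so 1/6.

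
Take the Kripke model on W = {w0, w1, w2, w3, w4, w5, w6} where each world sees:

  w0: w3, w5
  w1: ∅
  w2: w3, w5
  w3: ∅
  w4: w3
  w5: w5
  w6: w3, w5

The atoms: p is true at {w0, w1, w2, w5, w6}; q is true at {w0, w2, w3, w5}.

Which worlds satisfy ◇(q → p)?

w0: successors {w3, w5}; q → p there: w3:F, w5:T. ✓
w1: no successors, so ◇(q → p) fails. ✗
w2: successors {w3, w5}; q → p there: w3:F, w5:T. ✓
w3: no successors, so ◇(q → p) fails. ✗
w4: successors {w3}; q → p there: w3:F. ✗
w5: successors {w5}; q → p there: w5:T. ✓
w6: successors {w3, w5}; q → p there: w3:F, w5:T. ✓

{w0, w2, w5, w6}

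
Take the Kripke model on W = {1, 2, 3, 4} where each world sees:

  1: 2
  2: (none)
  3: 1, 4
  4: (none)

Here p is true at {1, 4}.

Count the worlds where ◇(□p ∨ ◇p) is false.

2

1: successors {2}; □p ∨ ◇p there: 2:T. ✓
2: no successors, so ◇(□p ∨ ◇p) fails. ✗
3: successors {1, 4}; □p ∨ ◇p there: 1:F, 4:T. ✓
4: no successors, so ◇(□p ∨ ◇p) fails. ✗
Satisfying worlds: {1, 3}.
So ◇(□p ∨ ◇p) fails at the other 2 worlds.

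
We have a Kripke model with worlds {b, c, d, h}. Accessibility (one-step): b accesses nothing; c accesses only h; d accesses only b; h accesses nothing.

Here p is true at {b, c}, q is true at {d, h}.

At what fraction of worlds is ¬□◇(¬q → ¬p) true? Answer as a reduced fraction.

b: □◇(¬q → ¬p) is T. ✗
c: □◇(¬q → ¬p) is F. ✓
d: □◇(¬q → ¬p) is F. ✓
h: □◇(¬q → ¬p) is T. ✗
That's 2 of 4 worlds, so 2/4 = 1/2.

1/2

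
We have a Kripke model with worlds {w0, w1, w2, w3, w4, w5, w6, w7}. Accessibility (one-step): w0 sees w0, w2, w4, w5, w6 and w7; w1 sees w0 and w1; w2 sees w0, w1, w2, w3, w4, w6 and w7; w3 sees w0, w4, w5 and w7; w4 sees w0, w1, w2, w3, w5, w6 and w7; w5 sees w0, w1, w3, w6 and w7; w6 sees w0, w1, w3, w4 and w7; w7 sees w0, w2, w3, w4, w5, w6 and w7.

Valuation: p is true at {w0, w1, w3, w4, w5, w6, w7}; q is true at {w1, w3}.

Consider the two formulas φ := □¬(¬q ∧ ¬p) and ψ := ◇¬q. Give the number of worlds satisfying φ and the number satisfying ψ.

For □¬(¬q ∧ ¬p):
w0: successors {w0, w2, w4, w5, w6, w7}; ¬(¬q ∧ ¬p) there: w0:T, w2:F, w4:T, w5:T, w6:T, w7:T. ✗
w1: successors {w0, w1}; ¬(¬q ∧ ¬p) there: w0:T, w1:T. ✓
w2: successors {w0, w1, w2, w3, w4, w6, w7}; ¬(¬q ∧ ¬p) there: w0:T, w1:T, w2:F, w3:T, w4:T, w6:T, w7:T. ✗
w3: successors {w0, w4, w5, w7}; ¬(¬q ∧ ¬p) there: w0:T, w4:T, w5:T, w7:T. ✓
w4: successors {w0, w1, w2, w3, w5, w6, w7}; ¬(¬q ∧ ¬p) there: w0:T, w1:T, w2:F, w3:T, w5:T, w6:T, w7:T. ✗
w5: successors {w0, w1, w3, w6, w7}; ¬(¬q ∧ ¬p) there: w0:T, w1:T, w3:T, w6:T, w7:T. ✓
w6: successors {w0, w1, w3, w4, w7}; ¬(¬q ∧ ¬p) there: w0:T, w1:T, w3:T, w4:T, w7:T. ✓
w7: successors {w0, w2, w3, w4, w5, w6, w7}; ¬(¬q ∧ ¬p) there: w0:T, w2:F, w3:T, w4:T, w5:T, w6:T, w7:T. ✗
— 4 worlds.
For ◇¬q:
w0: successors {w0, w2, w4, w5, w6, w7}; ¬q there: w0:T, w2:T, w4:T, w5:T, w6:T, w7:T. ✓
w1: successors {w0, w1}; ¬q there: w0:T, w1:F. ✓
w2: successors {w0, w1, w2, w3, w4, w6, w7}; ¬q there: w0:T, w1:F, w2:T, w3:F, w4:T, w6:T, w7:T. ✓
w3: successors {w0, w4, w5, w7}; ¬q there: w0:T, w4:T, w5:T, w7:T. ✓
w4: successors {w0, w1, w2, w3, w5, w6, w7}; ¬q there: w0:T, w1:F, w2:T, w3:F, w5:T, w6:T, w7:T. ✓
w5: successors {w0, w1, w3, w6, w7}; ¬q there: w0:T, w1:F, w3:F, w6:T, w7:T. ✓
w6: successors {w0, w1, w3, w4, w7}; ¬q there: w0:T, w1:F, w3:F, w4:T, w7:T. ✓
w7: successors {w0, w2, w3, w4, w5, w6, w7}; ¬q there: w0:T, w2:T, w3:F, w4:T, w5:T, w6:T, w7:T. ✓
— 8 worlds.

4 and 8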